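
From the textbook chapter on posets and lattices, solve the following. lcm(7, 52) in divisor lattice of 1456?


Join=lcm.
gcd(7,52)=1
lcm=364


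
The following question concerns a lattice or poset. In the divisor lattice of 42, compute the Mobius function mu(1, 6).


In a divisor lattice, mu(a,b) = mu(b/a) where mu is the classical Mobius function.
b/a = 6/1 = 6
Prime factorization of 6: primes [2, 3]
6 is squarefree with 2 prime factor(s), so mu(6) = (-1)^2 = 1


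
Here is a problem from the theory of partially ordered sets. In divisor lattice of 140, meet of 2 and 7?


In a divisor lattice, meet = gcd (greatest common divisor).
By Euclidean algorithm or factoring: gcd(2,7) = 1


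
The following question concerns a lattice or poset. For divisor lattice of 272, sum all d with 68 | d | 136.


Interval [68,136] in divisors of 272: [68, 136]
Sum = 204


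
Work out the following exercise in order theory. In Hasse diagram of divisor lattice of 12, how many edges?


A cover relation a -< b holds when a < b with no c strictly between.
Cover relations:
  1 -< 2
  1 -< 3
  2 -< 4
  2 -< 6
  3 -< 6
  4 -< 12
  6 -< 12
Total: 7


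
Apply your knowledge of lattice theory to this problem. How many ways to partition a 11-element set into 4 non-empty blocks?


S(n,k) = k*S(n-1,k) + S(n-1,k-1).
S(10,4) = 34105, S(10,3) = 9330
S(11,4) = 4*34105 + 9330 = 136420 + 9330
S(11,4) = 145750


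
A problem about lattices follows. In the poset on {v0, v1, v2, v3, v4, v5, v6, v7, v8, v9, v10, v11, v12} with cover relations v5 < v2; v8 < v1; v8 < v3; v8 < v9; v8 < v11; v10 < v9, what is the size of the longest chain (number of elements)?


A chain is a totally ordered subset; we count the number of elements in a maximum chain.
Compute, for each element x, the size of the longest chain ending at x:
  v0: 1
  v4: 1
  v5: 1
  v6: 1
  v7: 1
  v8: 1
  ...
A maximum chain: v8 < v1
Number of elements in the longest chain: 2


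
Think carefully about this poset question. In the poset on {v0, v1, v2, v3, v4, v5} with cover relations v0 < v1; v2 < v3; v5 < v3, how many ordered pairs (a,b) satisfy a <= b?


The order relation is {(a,b) : a <= b}, reflexive so it includes (a,a).
Examples: (v0,v0), (v0,v1), (v1,v1), (v2,v2), (v2,v3), ...
Total ordered pairs: 9


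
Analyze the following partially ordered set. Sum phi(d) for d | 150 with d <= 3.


Divisors of 150 up to 3: [1, 2, 3]
phi values: [1, 1, 2]
Sum = 4


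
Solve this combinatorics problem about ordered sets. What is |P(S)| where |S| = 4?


Power set = 2^n.
2^4 = 16


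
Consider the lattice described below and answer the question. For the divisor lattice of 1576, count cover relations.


A cover relation a -< b holds when a < b with no c strictly between.
Cover relations:
  1 -< 2
  1 -< 197
  2 -< 4
  2 -< 394
  4 -< 8
  4 -< 788
  8 -< 1576
  197 -< 394
  ...2 more
Total: 10


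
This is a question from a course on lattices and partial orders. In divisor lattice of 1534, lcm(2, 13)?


Join=lcm.
gcd(2,13)=1
lcm=26


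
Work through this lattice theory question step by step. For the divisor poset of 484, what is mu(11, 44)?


In a divisor lattice, mu(a,b) = mu(b/a) where mu is the classical Mobius function.
b/a = 44/11 = 4
Prime factorization of 4: primes [2]
4 is not squarefree, so mu(4) = 0


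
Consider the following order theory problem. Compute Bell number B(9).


B(n) = number of set partitions of an n-element set.
B(n) satisfies the recurrence: B(n+1) = sum_k C(n,k)*B(k).
B(9) = 21147


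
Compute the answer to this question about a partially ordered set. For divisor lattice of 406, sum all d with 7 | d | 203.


Interval [7,203] in divisors of 406: [7, 203]
Sum = 210


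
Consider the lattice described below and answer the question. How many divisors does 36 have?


Divisors of 36: [1, 2, 3, 4, 6, 9, 12, 18, 36]
Count: 9


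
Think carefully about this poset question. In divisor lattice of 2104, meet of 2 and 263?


In a divisor lattice, meet = gcd (greatest common divisor).
By Euclidean algorithm or factoring: gcd(2,263) = 1


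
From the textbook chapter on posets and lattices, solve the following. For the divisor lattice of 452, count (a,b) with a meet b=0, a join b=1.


Complement pair (a,b): a meet b = bottom, a join b = top.
Here: gcd(a,b)=1 and lcm(a,b)=452, i.e. a*b=452 with a,b coprime.
Pairs found: (1,452), (4,113), (113,4), (452,1)
Total ordered pairs: 4


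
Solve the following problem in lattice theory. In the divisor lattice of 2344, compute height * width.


Height = length of longest chain minus 1; width = size of largest antichain.
A maximum chain: 1 | 293 | 586 | 1172 | 2344  (height 4).
A maximum antichain: {2, 293}  (width 2).
Product = 4 * 2 = 8


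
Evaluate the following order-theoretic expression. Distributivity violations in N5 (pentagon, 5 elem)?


Distributive law: a ^ (b v c) = (a ^ b) v (a ^ c).
Check all 5^3 = 125 ordered triples (a,b,c).
  e.g. a=b, b=a, c=c: lhs=b != rhs=a
  e.g. a=b, b=c, c=a: lhs=b != rhs=a
Total violating triples: 2


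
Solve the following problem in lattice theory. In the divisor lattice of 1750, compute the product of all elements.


Divisors of 1750: [1, 2, 5, 7, 10, 14, 25, 35, 50, 70, 125, 175, 250, 350, 875, 1750]
Product = n^(d(n)/2) = 1750^(16/2)
Product = 87963882446289062500000000


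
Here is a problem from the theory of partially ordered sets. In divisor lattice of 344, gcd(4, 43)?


Meet=gcd.
gcd(4,43)=1


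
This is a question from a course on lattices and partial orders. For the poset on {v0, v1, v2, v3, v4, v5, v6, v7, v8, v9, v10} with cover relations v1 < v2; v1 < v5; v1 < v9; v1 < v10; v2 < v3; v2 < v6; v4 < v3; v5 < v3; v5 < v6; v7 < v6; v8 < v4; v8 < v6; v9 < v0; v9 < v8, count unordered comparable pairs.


A comparable pair {a,b} has a < b or b < a in the order.
Count unordered pairs where one element is strictly below the other.
Examples: {v0,v1}, {v0,v9}, {v1,v2}, {v1,v3}, ...
Total comparable pairs: 23


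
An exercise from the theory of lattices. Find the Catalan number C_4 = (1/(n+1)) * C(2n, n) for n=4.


C(n) = C(2n, n) / (n+1).
C(8, 4) = 70
C(4) = 70 / 5 = 14


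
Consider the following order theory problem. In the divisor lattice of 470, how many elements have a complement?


An element a is complemented if some b has a meet b = bottom, a join b = top.
a is complemented iff gcd(a, n/a)=1, i.e. a is a unitary divisor of 470.
Complemented elements: 1, 2, 5, 10, 47, 94, ... (2 more)
Count: 8


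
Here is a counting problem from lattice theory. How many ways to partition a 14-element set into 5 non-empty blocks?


S(n,k) = k*S(n-1,k) + S(n-1,k-1).
S(13,5) = 7508501, S(13,4) = 2532530
S(14,5) = 5*7508501 + 2532530 = 37542505 + 2532530
S(14,5) = 40075035


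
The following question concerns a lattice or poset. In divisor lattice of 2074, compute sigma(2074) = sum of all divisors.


sigma(n) = sum of divisors.
Divisors of 2074: [1, 2, 17, 34, 61, 122, 1037, 2074]
Sum = 3348


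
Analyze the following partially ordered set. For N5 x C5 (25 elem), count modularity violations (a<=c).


Modular law: if a <= c then a v (b ^ c) = (a v b) ^ c.
Check all triples (a,b,c) with a <= c among 25 elements.
  e.g. a=(a,0), b=(c,0), c=(b,0): lhs=(a,0) != rhs=(b,0)
  e.g. a=(a,0), b=(c,1), c=(b,0): lhs=(a,0) != rhs=(b,0)
Total violating triples: 75


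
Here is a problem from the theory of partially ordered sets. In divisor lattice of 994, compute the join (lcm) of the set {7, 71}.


In a divisor lattice, join = lcm (least common multiple).
Compute lcm iteratively: start with first element, then lcm(current, next).
Elements: [7, 71]
lcm(7,71) = 497
Final lcm = 497


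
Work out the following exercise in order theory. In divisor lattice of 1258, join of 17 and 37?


In a divisor lattice, join = lcm (least common multiple).
gcd(17,37) = 1
lcm(17,37) = 17*37/gcd = 629/1 = 629


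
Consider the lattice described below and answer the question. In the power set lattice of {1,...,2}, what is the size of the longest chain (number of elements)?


A chain is a totally ordered subset; we count the number of elements in a maximum chain.
Compute, for each element x, the size of the longest chain ending at x:
  {}: 1
  {1}: 2
  {2}: 2
  {1,2}: 3
A maximum chain: {} < {1} < {1,2}
Number of elements in the longest chain: 3


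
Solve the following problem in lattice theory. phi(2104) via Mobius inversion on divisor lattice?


phi(n) = n * prod_{p|n} (1 - 1/p).
Prime divisors of 2104: [2, 263]
phi(2104) = 2104 * (1 - 1/2) * (1 - 1/263)
phi(2104) = 1048


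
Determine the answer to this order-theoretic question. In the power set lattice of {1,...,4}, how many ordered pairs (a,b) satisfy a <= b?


The order relation is {(a,b) : a <= b}, reflexive so it includes (a,a).
Examples: ({},{}), ({},{1,2}), ({},{1,2,3}), ({},{1,2,3,4}), ({},{1,2,4}), ...
Total ordered pairs: 81


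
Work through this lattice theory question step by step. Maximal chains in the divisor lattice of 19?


A maximal chain goes from the minimum element to a maximal element via cover relations.
Counting all min-to-max paths in the cover graph.
Total maximal chains: 1


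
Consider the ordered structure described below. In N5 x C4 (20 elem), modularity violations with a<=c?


Modular law: if a <= c then a v (b ^ c) = (a v b) ^ c.
Check all triples (a,b,c) with a <= c among 20 elements.
  e.g. a=(a,0), b=(c,0), c=(b,0): lhs=(a,0) != rhs=(b,0)
  e.g. a=(a,0), b=(c,1), c=(b,0): lhs=(a,0) != rhs=(b,0)
Total violating triples: 40


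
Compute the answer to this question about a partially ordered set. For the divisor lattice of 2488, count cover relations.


A cover relation a -< b holds when a < b with no c strictly between.
Cover relations:
  1 -< 2
  1 -< 311
  2 -< 4
  2 -< 622
  4 -< 8
  4 -< 1244
  8 -< 2488
  311 -< 622
  ...2 more
Total: 10


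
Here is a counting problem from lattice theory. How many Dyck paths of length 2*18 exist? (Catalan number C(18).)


C(n) = C(2n, n) / (n+1).
C(36, 18) = 9075135300
C(18) = 9075135300 / 19 = 477638700


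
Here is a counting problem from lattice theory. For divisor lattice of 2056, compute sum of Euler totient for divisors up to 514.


Divisors of 2056 up to 514: [1, 2, 4, 8, 257, 514]
phi values: [1, 1, 2, 4, 256, 256]
Sum = 520


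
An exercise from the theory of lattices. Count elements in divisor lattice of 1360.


Divisors of 1360: [1, 2, 4, 5, 8, 10, 16, 17, 20, 34, 40, 68, 80, 85, 136, 170, 272, 340, 680, 1360]
Count: 20


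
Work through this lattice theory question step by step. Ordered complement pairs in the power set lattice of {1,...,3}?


Complement pair (a,b): a meet b = bottom, a join b = top.
Here: A intersect B = {} and A union B = {1,...,3}.
Pairs found: ({},{1,2,3}), ({1},{2,3}), ({2},{1,3}), ({3},{1,2}), ... (4 more)
Total ordered pairs: 8


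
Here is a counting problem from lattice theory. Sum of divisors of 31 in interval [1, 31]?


Interval [1,31] in divisors of 31: [1, 31]
Sum = 32


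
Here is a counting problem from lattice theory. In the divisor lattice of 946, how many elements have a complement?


An element a is complemented if some b has a meet b = bottom, a join b = top.
a is complemented iff gcd(a, n/a)=1, i.e. a is a unitary divisor of 946.
Complemented elements: 1, 2, 11, 22, 43, 86, ... (2 more)
Count: 8


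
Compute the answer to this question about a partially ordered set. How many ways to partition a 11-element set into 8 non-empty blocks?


S(n,k) = k*S(n-1,k) + S(n-1,k-1).
S(10,8) = 750, S(10,7) = 5880
S(11,8) = 8*750 + 5880 = 6000 + 5880
S(11,8) = 11880


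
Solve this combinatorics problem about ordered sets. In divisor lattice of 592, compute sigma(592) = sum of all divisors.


sigma(n) = sum of divisors.
Divisors of 592: [1, 2, 4, 8, 16, 37, 74, 148, 296, 592]
Sum = 1178


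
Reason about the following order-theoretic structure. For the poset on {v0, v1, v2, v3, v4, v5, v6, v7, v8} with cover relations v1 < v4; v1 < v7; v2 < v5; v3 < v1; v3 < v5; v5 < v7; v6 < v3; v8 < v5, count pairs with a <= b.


The order relation is {(a,b) : a <= b}, reflexive so it includes (a,a).
Examples: (v0,v0), (v1,v1), (v1,v4), (v1,v7), (v2,v2), ...
Total ordered pairs: 25


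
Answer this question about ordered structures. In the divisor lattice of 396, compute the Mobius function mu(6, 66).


In a divisor lattice, mu(a,b) = mu(b/a) where mu is the classical Mobius function.
b/a = 66/6 = 11
Prime factorization of 11: primes [11]
11 is squarefree with 1 prime factor(s), so mu(11) = (-1)^1 = -1


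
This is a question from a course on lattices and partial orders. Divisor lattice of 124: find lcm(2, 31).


In a divisor lattice, join = lcm (least common multiple).
gcd(2,31) = 1
lcm(2,31) = 2*31/gcd = 62/1 = 62


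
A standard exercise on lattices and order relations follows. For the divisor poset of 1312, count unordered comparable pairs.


A comparable pair {a,b} has a < b or b < a in the order.
Count unordered pairs where one element is strictly below the other.
Examples: {1,2}, {1,4}, {1,8}, {1,16}, ...
Total comparable pairs: 51


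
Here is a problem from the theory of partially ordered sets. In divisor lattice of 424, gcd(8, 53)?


Meet=gcd.
gcd(8,53)=1


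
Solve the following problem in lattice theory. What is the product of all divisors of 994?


Divisors of 994: [1, 2, 7, 14, 71, 142, 497, 994]
Product = n^(d(n)/2) = 994^(8/2)
Product = 976215137296


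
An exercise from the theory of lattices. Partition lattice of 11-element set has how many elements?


B(n) = number of set partitions of an n-element set.
B(n) satisfies the recurrence: B(n+1) = sum_k C(n,k)*B(k).
B(11) = 678570


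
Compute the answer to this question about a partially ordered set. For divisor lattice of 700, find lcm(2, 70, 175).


In a divisor lattice, join = lcm (least common multiple).
Compute lcm iteratively: start with first element, then lcm(current, next).
Elements: [2, 70, 175]
lcm(2,70) = 70
lcm(70,175) = 350
Final lcm = 350


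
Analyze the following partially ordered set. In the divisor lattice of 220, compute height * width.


Height = length of longest chain minus 1; width = size of largest antichain.
A maximum chain: 1 | 11 | 55 | 110 | 220  (height 4).
A maximum antichain: {4, 10, 22, 55}  (width 4).
Product = 4 * 4 = 16


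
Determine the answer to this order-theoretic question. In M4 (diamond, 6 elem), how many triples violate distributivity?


Distributive law: a ^ (b v c) = (a ^ b) v (a ^ c).
Check all 6^3 = 216 ordered triples (a,b,c).
  e.g. a=a1, b=a2, c=a3: lhs=a1 != rhs=0
  e.g. a=a1, b=a2, c=a4: lhs=a1 != rhs=0
Total violating triples: 24


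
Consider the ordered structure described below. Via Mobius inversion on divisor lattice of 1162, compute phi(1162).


phi(n) = n * prod_{p|n} (1 - 1/p).
Prime divisors of 1162: [2, 7, 83]
phi(1162) = 1162 * (1 - 1/2) * (1 - 1/7) * (1 - 1/83)
phi(1162) = 492


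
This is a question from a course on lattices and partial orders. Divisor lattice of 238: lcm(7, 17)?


Join=lcm.
gcd(7,17)=1
lcm=119


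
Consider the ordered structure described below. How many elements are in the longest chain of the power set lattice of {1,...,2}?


A chain is a totally ordered subset; we count the number of elements in a maximum chain.
Compute, for each element x, the size of the longest chain ending at x:
  {}: 1
  {1}: 2
  {2}: 2
  {1,2}: 3
A maximum chain: {} < {1} < {1,2}
Number of elements in the longest chain: 3


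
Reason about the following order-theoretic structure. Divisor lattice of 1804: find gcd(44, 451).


In a divisor lattice, meet = gcd (greatest common divisor).
By Euclidean algorithm or factoring: gcd(44,451) = 11


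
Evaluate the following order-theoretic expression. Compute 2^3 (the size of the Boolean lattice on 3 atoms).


Power set = 2^n.
2^3 = 8


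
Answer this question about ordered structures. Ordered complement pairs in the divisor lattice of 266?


Complement pair (a,b): a meet b = bottom, a join b = top.
Here: gcd(a,b)=1 and lcm(a,b)=266, i.e. a*b=266 with a,b coprime.
Pairs found: (1,266), (2,133), (7,38), (14,19), ... (4 more)
Total ordered pairs: 8


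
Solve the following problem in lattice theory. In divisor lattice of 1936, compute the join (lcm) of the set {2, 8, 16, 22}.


In a divisor lattice, join = lcm (least common multiple).
Compute lcm iteratively: start with first element, then lcm(current, next).
Elements: [2, 8, 16, 22]
lcm(2,8) = 8
lcm(8,16) = 16
lcm(16,22) = 176
Final lcm = 176


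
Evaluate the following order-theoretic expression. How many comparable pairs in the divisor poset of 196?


A comparable pair {a,b} has a < b or b < a in the order.
Count unordered pairs where one element is strictly below the other.
Examples: {1,2}, {1,4}, {1,7}, {1,14}, ...
Total comparable pairs: 27


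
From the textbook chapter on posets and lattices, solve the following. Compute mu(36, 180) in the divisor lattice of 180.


In a divisor lattice, mu(a,b) = mu(b/a) where mu is the classical Mobius function.
b/a = 180/36 = 5
Prime factorization of 5: primes [5]
5 is squarefree with 1 prime factor(s), so mu(5) = (-1)^1 = -1


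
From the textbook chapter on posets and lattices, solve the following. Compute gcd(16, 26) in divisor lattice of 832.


In a divisor lattice, meet = gcd (greatest common divisor).
By Euclidean algorithm or factoring: gcd(16,26) = 2


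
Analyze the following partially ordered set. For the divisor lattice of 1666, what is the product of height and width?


Height = length of longest chain minus 1; width = size of largest antichain.
A maximum chain: 1 | 17 | 119 | 833 | 1666  (height 4).
A maximum antichain: {14, 34, 49, 119}  (width 4).
Product = 4 * 4 = 16


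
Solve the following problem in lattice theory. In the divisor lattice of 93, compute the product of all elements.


Divisors of 93: [1, 3, 31, 93]
Product = n^(d(n)/2) = 93^(4/2)
Product = 8649


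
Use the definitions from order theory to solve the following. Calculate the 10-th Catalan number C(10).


C(n) = C(2n, n) / (n+1).
C(20, 10) = 184756
C(10) = 184756 / 11 = 16796


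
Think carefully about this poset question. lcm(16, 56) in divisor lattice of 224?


Join=lcm.
gcd(16,56)=8
lcm=112


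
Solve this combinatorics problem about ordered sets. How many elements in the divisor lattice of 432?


Divisors of 432: [1, 2, 3, 4, 6, 8, 9, 12, 16, 18, 24, 27, 36, 48, 54, 72, 108, 144, 216, 432]
Count: 20


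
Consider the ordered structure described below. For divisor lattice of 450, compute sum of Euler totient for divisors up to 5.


Divisors of 450 up to 5: [1, 2, 3, 5]
phi values: [1, 1, 2, 4]
Sum = 8


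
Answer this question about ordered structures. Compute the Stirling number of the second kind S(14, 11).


S(n,k) = k*S(n-1,k) + S(n-1,k-1).
S(13,11) = 2431, S(13,10) = 39325
S(14,11) = 11*2431 + 39325 = 26741 + 39325
S(14,11) = 66066


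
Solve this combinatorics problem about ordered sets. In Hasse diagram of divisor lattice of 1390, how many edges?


A cover relation a -< b holds when a < b with no c strictly between.
Cover relations:
  1 -< 2
  1 -< 5
  1 -< 139
  2 -< 10
  2 -< 278
  5 -< 10
  5 -< 695
  10 -< 1390
  ...4 more
Total: 12


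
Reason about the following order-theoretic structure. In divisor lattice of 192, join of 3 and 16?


In a divisor lattice, join = lcm (least common multiple).
gcd(3,16) = 1
lcm(3,16) = 3*16/gcd = 48/1 = 48


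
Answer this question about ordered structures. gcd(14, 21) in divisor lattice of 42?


Meet=gcd.
gcd(14,21)=7


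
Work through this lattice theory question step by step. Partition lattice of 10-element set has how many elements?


B(n) = number of set partitions of an n-element set.
B(n) satisfies the recurrence: B(n+1) = sum_k C(n,k)*B(k).
B(10) = 115975


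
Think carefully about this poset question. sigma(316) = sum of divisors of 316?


sigma(n) = sum of divisors.
Divisors of 316: [1, 2, 4, 79, 158, 316]
Sum = 560


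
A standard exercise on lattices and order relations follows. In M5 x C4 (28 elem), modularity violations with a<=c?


Modular law: if a <= c then a v (b ^ c) = (a v b) ^ c.
Check all triples (a,b,c) with a <= c among 28 elements.
This lattice is modular (diamonds M_m and their chain-products are modular).
Total violating triples: 0


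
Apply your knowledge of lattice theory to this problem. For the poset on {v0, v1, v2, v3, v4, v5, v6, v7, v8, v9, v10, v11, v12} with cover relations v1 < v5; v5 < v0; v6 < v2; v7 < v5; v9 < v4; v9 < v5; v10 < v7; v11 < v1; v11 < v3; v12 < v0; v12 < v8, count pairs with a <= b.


The order relation is {(a,b) : a <= b}, reflexive so it includes (a,a).
Examples: (v0,v0), (v1,v0), (v1,v1), (v1,v5), (v10,v0), ...
Total ordered pairs: 31


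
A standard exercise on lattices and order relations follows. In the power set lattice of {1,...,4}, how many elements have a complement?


An element a is complemented if some b has a meet b = bottom, a join b = top.
every subset A has complement S\A, so all elements are complemented.
Complemented elements: {}, {1}, {2}, {3}, {4}, {1,2}, ... (10 more)
Count: 16


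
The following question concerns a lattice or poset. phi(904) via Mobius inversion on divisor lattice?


phi(n) = n * prod_{p|n} (1 - 1/p).
Prime divisors of 904: [2, 113]
phi(904) = 904 * (1 - 1/2) * (1 - 1/113)
phi(904) = 448


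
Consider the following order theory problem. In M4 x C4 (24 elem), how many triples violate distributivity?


Distributive law: a ^ (b v c) = (a ^ b) v (a ^ c).
Check all 24^3 = 13824 ordered triples (a,b,c).
  e.g. a=(a1,0), b=(a2,0), c=(a3,0): lhs=(a1,0) != rhs=(0,0)
  e.g. a=(a1,0), b=(a2,0), c=(a3,1): lhs=(a1,0) != rhs=(0,0)
Total violating triples: 1536


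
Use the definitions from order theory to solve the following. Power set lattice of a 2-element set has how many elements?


Power set = 2^n.
2^2 = 4


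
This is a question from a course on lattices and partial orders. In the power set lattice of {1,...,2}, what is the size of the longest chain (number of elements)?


A chain is a totally ordered subset; we count the number of elements in a maximum chain.
Compute, for each element x, the size of the longest chain ending at x:
  {}: 1
  {1}: 2
  {2}: 2
  {1,2}: 3
A maximum chain: {} < {1} < {1,2}
Number of elements in the longest chain: 3


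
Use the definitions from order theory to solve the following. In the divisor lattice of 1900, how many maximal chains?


A maximal chain goes from the minimum element to a maximal element via cover relations.
Counting all min-to-max paths in the cover graph.
Total maximal chains: 30


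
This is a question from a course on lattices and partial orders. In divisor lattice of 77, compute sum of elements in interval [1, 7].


Interval [1,7] in divisors of 77: [1, 7]
Sum = 8


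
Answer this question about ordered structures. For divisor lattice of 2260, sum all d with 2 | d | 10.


Interval [2,10] in divisors of 2260: [2, 10]
Sum = 12


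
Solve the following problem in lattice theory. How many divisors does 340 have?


Divisors of 340: [1, 2, 4, 5, 10, 17, 20, 34, 68, 85, 170, 340]
Count: 12


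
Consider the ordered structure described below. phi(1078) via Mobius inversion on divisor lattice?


phi(n) = n * prod_{p|n} (1 - 1/p).
Prime divisors of 1078: [2, 7, 11]
phi(1078) = 1078 * (1 - 1/2) * (1 - 1/7) * (1 - 1/11)
phi(1078) = 420


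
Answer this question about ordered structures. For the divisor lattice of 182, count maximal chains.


A maximal chain goes from the minimum element to a maximal element via cover relations.
Counting all min-to-max paths in the cover graph.
Total maximal chains: 6


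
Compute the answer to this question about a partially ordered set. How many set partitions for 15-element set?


B(n) = number of set partitions of an n-element set.
B(n) satisfies the recurrence: B(n+1) = sum_k C(n,k)*B(k).
B(15) = 1382958545


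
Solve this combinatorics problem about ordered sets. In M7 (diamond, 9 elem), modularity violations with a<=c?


Modular law: if a <= c then a v (b ^ c) = (a v b) ^ c.
Check all triples (a,b,c) with a <= c among 9 elements.
This lattice is modular (diamonds M_m and their chain-products are modular).
Total violating triples: 0


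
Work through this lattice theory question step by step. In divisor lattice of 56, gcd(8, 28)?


Meet=gcd.
gcd(8,28)=4


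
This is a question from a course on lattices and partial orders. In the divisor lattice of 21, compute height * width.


Height = length of longest chain minus 1; width = size of largest antichain.
A maximum chain: 1 | 7 | 21  (height 2).
A maximum antichain: {3, 7}  (width 2).
Product = 2 * 2 = 4


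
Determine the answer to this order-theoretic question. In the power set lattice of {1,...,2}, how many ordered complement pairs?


Complement pair (a,b): a meet b = bottom, a join b = top.
Here: A intersect B = {} and A union B = {1,...,2}.
Pairs found: ({},{1,2}), ({1},{2}), ({2},{1}), ({1,2},{})
Total ordered pairs: 4


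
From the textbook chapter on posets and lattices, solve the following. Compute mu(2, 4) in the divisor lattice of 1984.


In a divisor lattice, mu(a,b) = mu(b/a) where mu is the classical Mobius function.
b/a = 4/2 = 2
Prime factorization of 2: primes [2]
2 is squarefree with 1 prime factor(s), so mu(2) = (-1)^1 = -1


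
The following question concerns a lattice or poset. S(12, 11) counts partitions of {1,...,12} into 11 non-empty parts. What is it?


S(n,k) = k*S(n-1,k) + S(n-1,k-1).
S(11,11) = 1, S(11,10) = 55
S(12,11) = 11*1 + 55 = 11 + 55
S(12,11) = 66


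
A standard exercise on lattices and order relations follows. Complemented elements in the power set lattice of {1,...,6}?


An element a is complemented if some b has a meet b = bottom, a join b = top.
every subset A has complement S\A, so all elements are complemented.
Complemented elements: {}, {1}, {2}, {3}, {4}, {5}, ... (58 more)
Count: 64


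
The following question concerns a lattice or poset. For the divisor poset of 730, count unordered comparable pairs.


A comparable pair {a,b} has a < b or b < a in the order.
Count unordered pairs where one element is strictly below the other.
Examples: {1,2}, {1,5}, {1,10}, {1,73}, ...
Total comparable pairs: 19


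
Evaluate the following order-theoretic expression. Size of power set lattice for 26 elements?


Power set = 2^n.
2^26 = 67108864


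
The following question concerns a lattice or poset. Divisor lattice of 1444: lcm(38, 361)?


Join=lcm.
gcd(38,361)=19
lcm=722


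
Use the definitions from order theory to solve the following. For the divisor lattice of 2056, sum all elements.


sigma(n) = sum of divisors.
Divisors of 2056: [1, 2, 4, 8, 257, 514, 1028, 2056]
Sum = 3870


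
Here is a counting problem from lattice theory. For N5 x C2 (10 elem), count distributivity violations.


Distributive law: a ^ (b v c) = (a ^ b) v (a ^ c).
Check all 10^3 = 1000 ordered triples (a,b,c).
  e.g. a=(b,0), b=(a,0), c=(c,0): lhs=(b,0) != rhs=(a,0)
  e.g. a=(b,0), b=(a,0), c=(c,1): lhs=(b,0) != rhs=(a,0)
Total violating triples: 16


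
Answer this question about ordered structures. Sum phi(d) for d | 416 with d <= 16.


Divisors of 416 up to 16: [1, 2, 4, 8, 13, 16]
phi values: [1, 1, 2, 4, 12, 8]
Sum = 28


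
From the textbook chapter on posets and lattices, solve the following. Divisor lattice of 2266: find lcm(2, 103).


In a divisor lattice, join = lcm (least common multiple).
gcd(2,103) = 1
lcm(2,103) = 2*103/gcd = 206/1 = 206


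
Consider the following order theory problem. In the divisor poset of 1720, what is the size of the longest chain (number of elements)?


A chain is a totally ordered subset; we count the number of elements in a maximum chain.
Compute, for each element x, the size of the longest chain ending at x:
  1: 1
  2: 2
  5: 2
  43: 2
  4: 3
  8: 4
  ...
A maximum chain: 1 < 2 < 4 < 8 < 40 < 1720
Number of elements in the longest chain: 6


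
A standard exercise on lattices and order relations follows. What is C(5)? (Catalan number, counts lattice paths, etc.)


C(n) = C(2n, n) / (n+1).
C(10, 5) = 252
C(5) = 252 / 6 = 42


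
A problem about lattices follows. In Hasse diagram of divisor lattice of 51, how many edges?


A cover relation a -< b holds when a < b with no c strictly between.
Cover relations:
  1 -< 3
  1 -< 17
  3 -< 51
  17 -< 51
Total: 4


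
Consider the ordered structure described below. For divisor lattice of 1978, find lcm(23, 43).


In a divisor lattice, join = lcm (least common multiple).
Compute lcm iteratively: start with first element, then lcm(current, next).
Elements: [23, 43]
lcm(23,43) = 989
Final lcm = 989


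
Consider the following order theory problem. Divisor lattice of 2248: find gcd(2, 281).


In a divisor lattice, meet = gcd (greatest common divisor).
By Euclidean algorithm or factoring: gcd(2,281) = 1


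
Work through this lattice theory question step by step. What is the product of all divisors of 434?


Divisors of 434: [1, 2, 7, 14, 31, 62, 217, 434]
Product = n^(d(n)/2) = 434^(8/2)
Product = 35477982736


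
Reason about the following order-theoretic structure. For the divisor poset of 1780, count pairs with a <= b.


The order relation is {(a,b) : a <= b}, reflexive so it includes (a,a).
Examples: (1,1), (1,10), (1,178), (1,1780), (1,2), ...
Total ordered pairs: 54


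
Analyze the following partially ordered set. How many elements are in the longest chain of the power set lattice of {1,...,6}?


A chain is a totally ordered subset; we count the number of elements in a maximum chain.
Compute, for each element x, the size of the longest chain ending at x:
  {}: 1
  {1}: 2
  {2}: 2
  {3}: 2
  {4}: 2
  {5}: 2
  ...
A maximum chain: {} < {1} < {1,2} < {1,2,3} < {1,2,3,4} < {1,2,3,4,5} < {1,2,3,4,5,6}
Number of elements in the longest chain: 7


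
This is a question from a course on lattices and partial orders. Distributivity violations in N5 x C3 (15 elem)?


Distributive law: a ^ (b v c) = (a ^ b) v (a ^ c).
Check all 15^3 = 3375 ordered triples (a,b,c).
  e.g. a=(b,0), b=(a,0), c=(c,0): lhs=(b,0) != rhs=(a,0)
  e.g. a=(b,0), b=(a,0), c=(c,1): lhs=(b,0) != rhs=(a,0)
Total violating triples: 54


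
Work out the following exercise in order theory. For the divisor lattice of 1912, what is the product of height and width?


Height = length of longest chain minus 1; width = size of largest antichain.
A maximum chain: 1 | 239 | 478 | 956 | 1912  (height 4).
A maximum antichain: {2, 239}  (width 2).
Product = 4 * 2 = 8


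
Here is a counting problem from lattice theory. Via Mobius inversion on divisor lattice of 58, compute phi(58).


phi(n) = n * prod_{p|n} (1 - 1/p).
Prime divisors of 58: [2, 29]
phi(58) = 58 * (1 - 1/2) * (1 - 1/29)
phi(58) = 28


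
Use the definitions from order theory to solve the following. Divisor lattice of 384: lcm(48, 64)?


Join=lcm.
gcd(48,64)=16
lcm=192


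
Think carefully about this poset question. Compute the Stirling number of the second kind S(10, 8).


S(n,k) = k*S(n-1,k) + S(n-1,k-1).
S(9,8) = 36, S(9,7) = 462
S(10,8) = 8*36 + 462 = 288 + 462
S(10,8) = 750


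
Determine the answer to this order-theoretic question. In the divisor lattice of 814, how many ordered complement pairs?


Complement pair (a,b): a meet b = bottom, a join b = top.
Here: gcd(a,b)=1 and lcm(a,b)=814, i.e. a*b=814 with a,b coprime.
Pairs found: (1,814), (2,407), (11,74), (22,37), ... (4 more)
Total ordered pairs: 8


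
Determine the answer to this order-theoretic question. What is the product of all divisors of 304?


Divisors of 304: [1, 2, 4, 8, 16, 19, 38, 76, 152, 304]
Product = n^(d(n)/2) = 304^(10/2)
Product = 2596377985024


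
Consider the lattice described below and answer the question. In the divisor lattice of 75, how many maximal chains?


A maximal chain goes from the minimum element to a maximal element via cover relations.
Counting all min-to-max paths in the cover graph.
Total maximal chains: 3


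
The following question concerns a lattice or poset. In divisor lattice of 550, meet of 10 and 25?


In a divisor lattice, meet = gcd (greatest common divisor).
By Euclidean algorithm or factoring: gcd(10,25) = 5


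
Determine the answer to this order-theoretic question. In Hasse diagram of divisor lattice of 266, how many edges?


A cover relation a -< b holds when a < b with no c strictly between.
Cover relations:
  1 -< 2
  1 -< 7
  1 -< 19
  2 -< 14
  2 -< 38
  7 -< 14
  7 -< 133
  14 -< 266
  ...4 more
Total: 12


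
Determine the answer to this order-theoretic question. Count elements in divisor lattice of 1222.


Divisors of 1222: [1, 2, 13, 26, 47, 94, 611, 1222]
Count: 8


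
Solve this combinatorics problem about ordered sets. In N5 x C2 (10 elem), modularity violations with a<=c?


Modular law: if a <= c then a v (b ^ c) = (a v b) ^ c.
Check all triples (a,b,c) with a <= c among 10 elements.
  e.g. a=(a,0), b=(c,0), c=(b,0): lhs=(a,0) != rhs=(b,0)
  e.g. a=(a,0), b=(c,1), c=(b,0): lhs=(a,0) != rhs=(b,0)
Total violating triples: 6


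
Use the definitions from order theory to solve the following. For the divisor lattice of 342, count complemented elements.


An element a is complemented if some b has a meet b = bottom, a join b = top.
a is complemented iff gcd(a, n/a)=1, i.e. a is a unitary divisor of 342.
Complemented elements: 1, 2, 9, 18, 19, 38, ... (2 more)
Count: 8


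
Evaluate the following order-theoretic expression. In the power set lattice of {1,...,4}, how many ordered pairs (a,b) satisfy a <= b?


The order relation is {(a,b) : a <= b}, reflexive so it includes (a,a).
Examples: ({},{}), ({},{1,2}), ({},{1,2,3}), ({},{1,2,3,4}), ({},{1,2,4}), ...
Total ordered pairs: 81


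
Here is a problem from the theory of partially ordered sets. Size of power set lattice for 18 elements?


Power set = 2^n.
2^18 = 262144


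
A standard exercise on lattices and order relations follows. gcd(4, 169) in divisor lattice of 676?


Meet=gcd.
gcd(4,169)=1


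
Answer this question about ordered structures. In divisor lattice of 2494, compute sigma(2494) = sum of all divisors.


sigma(n) = sum of divisors.
Divisors of 2494: [1, 2, 29, 43, 58, 86, 1247, 2494]
Sum = 3960


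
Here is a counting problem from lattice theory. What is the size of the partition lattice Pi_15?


B(n) = number of set partitions of an n-element set.
B(n) satisfies the recurrence: B(n+1) = sum_k C(n,k)*B(k).
B(15) = 1382958545


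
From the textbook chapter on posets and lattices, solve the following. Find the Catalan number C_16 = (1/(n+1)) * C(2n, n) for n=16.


C(n) = C(2n, n) / (n+1).
C(32, 16) = 601080390
C(16) = 601080390 / 17 = 35357670


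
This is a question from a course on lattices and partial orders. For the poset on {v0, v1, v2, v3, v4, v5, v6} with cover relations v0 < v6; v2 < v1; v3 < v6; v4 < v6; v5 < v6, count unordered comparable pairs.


A comparable pair {a,b} has a < b or b < a in the order.
Count unordered pairs where one element is strictly below the other.
Examples: {v0,v6}, {v1,v2}, {v3,v6}, {v4,v6}, ...
Total comparable pairs: 5


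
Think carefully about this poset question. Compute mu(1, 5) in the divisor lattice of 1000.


In a divisor lattice, mu(a,b) = mu(b/a) where mu is the classical Mobius function.
b/a = 5/1 = 5
Prime factorization of 5: primes [5]
5 is squarefree with 1 prime factor(s), so mu(5) = (-1)^1 = -1


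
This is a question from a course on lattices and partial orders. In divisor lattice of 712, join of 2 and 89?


In a divisor lattice, join = lcm (least common multiple).
gcd(2,89) = 1
lcm(2,89) = 2*89/gcd = 178/1 = 178


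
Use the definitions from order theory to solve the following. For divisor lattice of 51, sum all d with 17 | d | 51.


Interval [17,51] in divisors of 51: [17, 51]
Sum = 68


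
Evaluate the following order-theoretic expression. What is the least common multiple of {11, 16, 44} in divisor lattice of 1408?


In a divisor lattice, join = lcm (least common multiple).
Compute lcm iteratively: start with first element, then lcm(current, next).
Elements: [11, 16, 44]
lcm(11,16) = 176
lcm(176,44) = 176
Final lcm = 176


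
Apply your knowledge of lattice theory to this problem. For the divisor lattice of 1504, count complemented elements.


An element a is complemented if some b has a meet b = bottom, a join b = top.
a is complemented iff gcd(a, n/a)=1, i.e. a is a unitary divisor of 1504.
Complemented elements: 1, 32, 47, 1504
Count: 4


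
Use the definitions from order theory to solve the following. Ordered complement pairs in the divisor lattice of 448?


Complement pair (a,b): a meet b = bottom, a join b = top.
Here: gcd(a,b)=1 and lcm(a,b)=448, i.e. a*b=448 with a,b coprime.
Pairs found: (1,448), (7,64), (64,7), (448,1)
Total ordered pairs: 4


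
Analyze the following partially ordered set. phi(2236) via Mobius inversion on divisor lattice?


phi(n) = n * prod_{p|n} (1 - 1/p).
Prime divisors of 2236: [2, 13, 43]
phi(2236) = 2236 * (1 - 1/2) * (1 - 1/13) * (1 - 1/43)
phi(2236) = 1008


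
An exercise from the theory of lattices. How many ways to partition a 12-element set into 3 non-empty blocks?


S(n,k) = k*S(n-1,k) + S(n-1,k-1).
S(11,3) = 28501, S(11,2) = 1023
S(12,3) = 3*28501 + 1023 = 85503 + 1023
S(12,3) = 86526


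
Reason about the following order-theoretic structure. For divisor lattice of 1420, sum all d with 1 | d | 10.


Interval [1,10] in divisors of 1420: [1, 2, 5, 10]
Sum = 18


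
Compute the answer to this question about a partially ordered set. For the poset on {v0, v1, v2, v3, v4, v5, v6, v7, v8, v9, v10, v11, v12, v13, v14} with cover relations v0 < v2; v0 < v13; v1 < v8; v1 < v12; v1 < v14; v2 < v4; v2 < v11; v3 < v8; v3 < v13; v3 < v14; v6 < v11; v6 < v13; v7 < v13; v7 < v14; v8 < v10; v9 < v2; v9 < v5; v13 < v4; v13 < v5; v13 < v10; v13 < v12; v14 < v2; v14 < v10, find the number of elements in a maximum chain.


A chain is a totally ordered subset; we count the number of elements in a maximum chain.
Compute, for each element x, the size of the longest chain ending at x:
  v0: 1
  v1: 1
  v3: 1
  v6: 1
  v7: 1
  v9: 1
  ...
A maximum chain: v1 < v14 < v2 < v4
Number of elements in the longest chain: 4


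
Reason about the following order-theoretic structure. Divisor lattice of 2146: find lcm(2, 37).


In a divisor lattice, join = lcm (least common multiple).
gcd(2,37) = 1
lcm(2,37) = 2*37/gcd = 74/1 = 74


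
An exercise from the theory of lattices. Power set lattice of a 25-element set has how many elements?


Power set = 2^n.
2^25 = 33554432


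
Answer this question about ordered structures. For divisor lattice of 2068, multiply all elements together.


Divisors of 2068: [1, 2, 4, 11, 22, 44, 47, 94, 188, 517, 1034, 2068]
Product = n^(d(n)/2) = 2068^(12/2)
Product = 78217369548630298624


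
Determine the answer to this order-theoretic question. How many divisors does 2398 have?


Divisors of 2398: [1, 2, 11, 22, 109, 218, 1199, 2398]
Count: 8


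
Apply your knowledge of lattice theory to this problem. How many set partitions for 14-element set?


B(n) = number of set partitions of an n-element set.
B(n) satisfies the recurrence: B(n+1) = sum_k C(n,k)*B(k).
B(14) = 190899322


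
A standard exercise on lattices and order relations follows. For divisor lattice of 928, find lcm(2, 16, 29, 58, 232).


In a divisor lattice, join = lcm (least common multiple).
Compute lcm iteratively: start with first element, then lcm(current, next).
Elements: [2, 16, 29, 58, 232]
lcm(2,16) = 16
lcm(16,29) = 464
lcm(464,58) = 464
lcm(464,232) = 464
Final lcm = 464
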